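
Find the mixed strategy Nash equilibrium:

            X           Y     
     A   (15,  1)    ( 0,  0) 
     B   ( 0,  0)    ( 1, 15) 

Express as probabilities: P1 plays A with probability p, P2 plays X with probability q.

p = 0.9375, q = 0.0625

Work:
Find probabilities that make opponent indifferent:
P2 chooses q to make P1 indifferent between A and B
P1 chooses p to make P2 indifferent between X and Y
Mixed NE: P1 plays (A: 0.9375, B: 0.0625), P2 plays (X: 0.0625, Y: 0.9375)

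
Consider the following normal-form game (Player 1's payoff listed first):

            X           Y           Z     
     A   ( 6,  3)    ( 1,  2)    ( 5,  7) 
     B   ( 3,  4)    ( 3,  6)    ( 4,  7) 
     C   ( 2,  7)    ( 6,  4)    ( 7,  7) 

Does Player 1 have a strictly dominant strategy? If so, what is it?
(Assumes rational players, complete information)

No strictly dominant strategy exists for Player 1

Work:
A strategy strictly dominates another if it gives a strictly higher payoff against every opponent action. Compare each pair of P1's strategies column-by-column:
  A vs B: [6 vs 3, 1 vs 3, 5 vs 4] → A does not strictly dominate B (column Y: 1 ≤ 3)
  A vs C: [6 vs 2, 1 vs 6, 5 vs 7] → A does not strictly dominate C (column Y: 1 ≤ 6)
  B vs A: [3 vs 6, 3 vs 1, 4 vs 5] → B does not strictly dominate A (column X: 3 ≤ 6)
  B vs C: [3 vs 2, 3 vs 6, 4 vs 7] → B does not strictly dominate C (column Y: 3 ≤ 6)
  C vs A: [2 vs 6, 6 vs 1, 7 vs 5] → C does not strictly dominate A (column X: 2 ≤ 6)
  C vs B: [2 vs 3, 6 vs 3, 7 vs 4] → C does not strictly dominate B (column X: 2 ≤ 3)
No single strategy strictly dominates all others → no strictly dominant strategy.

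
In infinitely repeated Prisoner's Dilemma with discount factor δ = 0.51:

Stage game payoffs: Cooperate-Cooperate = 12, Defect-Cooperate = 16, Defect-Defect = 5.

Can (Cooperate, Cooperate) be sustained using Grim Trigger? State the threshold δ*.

δ* = 0.3636; since δ = 0.51 ≥ 0.3636, cooperation can be sustained

Work:
For Grim Trigger:
Cooperate forever: 12/(1-δ)
Defect then punished: 16 + 5·δ/(1-δ)
Need: 12/(1-δ) ≥ 16 + 5·δ/(1-δ)
Solving: δ ≥ (T-R)/(T-P) = (16-12)/(16-5) = 0.3636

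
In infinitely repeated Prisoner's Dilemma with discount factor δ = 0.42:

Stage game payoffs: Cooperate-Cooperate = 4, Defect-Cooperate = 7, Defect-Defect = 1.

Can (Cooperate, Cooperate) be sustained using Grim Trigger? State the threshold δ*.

δ* = 0.5; since δ = 0.42 < 0.5, cooperation cannot be sustained

Work:
For Grim Trigger:
Cooperate forever: 4/(1-δ)
Defect then punished: 7 + 1·δ/(1-δ)
Need: 4/(1-δ) ≥ 7 + 1·δ/(1-δ)
Solving: δ ≥ (T-R)/(T-P) = (7-4)/(7-1) = 0.5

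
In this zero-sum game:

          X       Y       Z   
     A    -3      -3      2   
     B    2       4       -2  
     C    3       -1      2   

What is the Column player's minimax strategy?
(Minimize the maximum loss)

Column should play Z, value = 2

Work:
Column player minimizes Row's maximum payoff:
Column X: max payoff to Row = 3
Column Y: max payoff to Row = 4
Column Z: max payoff to Row = 2
Minimum is 2, achieved by column Z.
Minimax strategy: Z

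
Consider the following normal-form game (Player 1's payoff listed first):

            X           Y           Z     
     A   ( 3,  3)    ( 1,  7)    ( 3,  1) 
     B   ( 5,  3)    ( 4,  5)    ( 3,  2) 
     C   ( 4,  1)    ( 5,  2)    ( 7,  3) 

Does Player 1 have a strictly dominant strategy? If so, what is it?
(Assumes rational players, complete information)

No strictly dominant strategy exists for Player 1

Work:
A strategy strictly dominates another if it gives a strictly higher payoff against every opponent action. Compare each pair of P1's strategies column-by-column:
  A vs B: [3 vs 5, 1 vs 4, 3 vs 3] → A does not strictly dominate B (column X: 3 ≤ 5)
  A vs C: [3 vs 4, 1 vs 5, 3 vs 7] → A does not strictly dominate C (column X: 3 ≤ 4)
  B vs A: [5 vs 3, 4 vs 1, 3 vs 3] → B does not strictly dominate A (column Z: 3 ≤ 3)
  B vs C: [5 vs 4, 4 vs 5, 3 vs 7] → B does not strictly dominate C (column Y: 4 ≤ 5)
  C vs A: [4 vs 3, 5 vs 1, 7 vs 3] → C strictly dominates A
  C vs B: [4 vs 5, 5 vs 4, 7 vs 3] → C does not strictly dominate B (column X: 4 ≤ 5)
No single strategy strictly dominates all others → no strictly dominant strategy.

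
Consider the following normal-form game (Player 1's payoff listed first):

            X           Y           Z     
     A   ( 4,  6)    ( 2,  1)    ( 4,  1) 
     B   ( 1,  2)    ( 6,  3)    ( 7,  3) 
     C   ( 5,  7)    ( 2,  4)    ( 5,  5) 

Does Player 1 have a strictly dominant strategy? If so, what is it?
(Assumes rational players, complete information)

No strictly dominant strategy exists for Player 1

Work:
A strategy strictly dominates another if it gives a strictly higher payoff against every opponent action. Compare each pair of P1's strategies column-by-column:
  A vs B: [4 vs 1, 2 vs 6, 4 vs 7] → A does not strictly dominate B (column Y: 2 ≤ 6)
  A vs C: [4 vs 5, 2 vs 2, 4 vs 5] → A does not strictly dominate C (column X: 4 ≤ 5)
  B vs A: [1 vs 4, 6 vs 2, 7 vs 4] → B does not strictly dominate A (column X: 1 ≤ 4)
  B vs C: [1 vs 5, 6 vs 2, 7 vs 5] → B does not strictly dominate C (column X: 1 ≤ 5)
  C vs A: [5 vs 4, 2 vs 2, 5 vs 4] → C does not strictly dominate A (column Y: 2 ≤ 2)
  C vs B: [5 vs 1, 2 vs 6, 5 vs 7] → C does not strictly dominate B (column Y: 2 ≤ 6)
No single strategy strictly dominates all others → no strictly dominant strategy.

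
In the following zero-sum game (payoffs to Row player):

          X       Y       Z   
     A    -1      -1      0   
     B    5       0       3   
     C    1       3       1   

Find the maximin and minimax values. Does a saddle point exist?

Maximin = 1, Minimax = 3, Saddle: False

Work:
Row minimums: [-1, 0, 1] → maximin = 1
Column maximums: [5, 3, 3] → minimax = 3
No saddle point (maximin ≠ minimax). Mixed strategy needed.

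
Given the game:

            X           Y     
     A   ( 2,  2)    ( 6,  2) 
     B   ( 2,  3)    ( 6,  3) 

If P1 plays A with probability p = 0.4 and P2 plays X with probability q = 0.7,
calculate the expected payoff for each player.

E[P1] = 3.2, E[P2] = 2.6

Work:
E[P1] = p·q·π₁(A,X) + p·(1-q)·π₁(A,Y) + (1-p)·q·π₁(B,X) + (1-p)·(1-q)·π₁(B,Y)
= 0.4·0.7·2 + 0.4·0.3·6 + 0.6·0.7·2 + 0.6·0.3·6
= 3.2

E[P2] = 2.6 (similar calculation)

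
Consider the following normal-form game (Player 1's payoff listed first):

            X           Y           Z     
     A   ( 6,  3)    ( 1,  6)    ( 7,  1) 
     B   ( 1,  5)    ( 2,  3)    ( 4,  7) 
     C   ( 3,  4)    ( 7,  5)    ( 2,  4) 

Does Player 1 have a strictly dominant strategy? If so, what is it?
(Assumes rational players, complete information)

No strictly dominant strategy exists for Player 1

Work:
A strategy strictly dominates another if it gives a strictly higher payoff against every opponent action. Compare each pair of P1's strategies column-by-column:
  A vs B: [6 vs 1, 1 vs 2, 7 vs 4] → A does not strictly dominate B (column Y: 1 ≤ 2)
  A vs C: [6 vs 3, 1 vs 7, 7 vs 2] → A does not strictly dominate C (column Y: 1 ≤ 7)
  B vs A: [1 vs 6, 2 vs 1, 4 vs 7] → B does not strictly dominate A (column X: 1 ≤ 6)
  B vs C: [1 vs 3, 2 vs 7, 4 vs 2] → B does not strictly dominate C (column X: 1 ≤ 3)
  C vs A: [3 vs 6, 7 vs 1, 2 vs 7] → C does not strictly dominate A (column X: 3 ≤ 6)
  C vs B: [3 vs 1, 7 vs 2, 2 vs 4] → C does not strictly dominate B (column Z: 2 ≤ 4)
No single strategy strictly dominates all others → no strictly dominant strategy.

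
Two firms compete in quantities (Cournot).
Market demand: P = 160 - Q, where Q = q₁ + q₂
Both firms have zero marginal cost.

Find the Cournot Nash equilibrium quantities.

q₁* = q₂* = 53.33; P* = 53.33

Work:
Profit: π_i = P·q_i = (a - q_i - q_j)·q_i
FOC: ∂π_i/∂q_i = a - 2q_i - q_j = 0
Reaction function: q_i = (160 - q_j)/2
Symmetry: q* = 160/3 = 53.33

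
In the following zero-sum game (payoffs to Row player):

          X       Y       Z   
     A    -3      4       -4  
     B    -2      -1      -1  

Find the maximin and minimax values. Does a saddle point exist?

Maximin = -2, Minimax = -2, Saddle: True

Work:
Row minimums: [-4, -2] → maximin = -2
Column maximums: [-2, 4, -1] → minimax = -2
Saddle point exists! Game value = -2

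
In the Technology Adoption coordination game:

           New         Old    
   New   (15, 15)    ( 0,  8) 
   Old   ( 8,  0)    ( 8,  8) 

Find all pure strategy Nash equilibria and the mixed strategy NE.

Pure NE: (New, New) and (Old, Old); Mixed NE: p = 0.5333, q = 0.5333

Work:
Check pure NE:
(New, New): (15, 15) - no unilateral deviation beneficial
(Old, Old): (8, 8) - no unilateral deviation beneficial
Mixed NE: P1 plays New with p = 0.5333, P2 plays New with q = 0.5333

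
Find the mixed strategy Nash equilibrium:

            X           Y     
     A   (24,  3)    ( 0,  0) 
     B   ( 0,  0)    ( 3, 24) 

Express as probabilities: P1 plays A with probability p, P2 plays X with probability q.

p = 0.8889, q = 0.1111

Work:
Find probabilities that make opponent indifferent:
P2 chooses q to make P1 indifferent between A and B
P1 chooses p to make P2 indifferent between X and Y
Mixed NE: P1 plays (A: 0.8889, B: 0.1111), P2 plays (X: 0.1111, Y: 0.8889)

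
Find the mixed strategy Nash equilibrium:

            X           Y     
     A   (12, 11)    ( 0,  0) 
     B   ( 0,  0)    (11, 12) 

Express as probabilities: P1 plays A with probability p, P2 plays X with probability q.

p = 0.5217, q = 0.4783

Work:
Find probabilities that make opponent indifferent:
P2 chooses q to make P1 indifferent between A and B
P1 chooses p to make P2 indifferent between X and Y
Mixed NE: P1 plays (A: 0.5217, B: 0.4783), P2 plays (X: 0.4783, Y: 0.5217)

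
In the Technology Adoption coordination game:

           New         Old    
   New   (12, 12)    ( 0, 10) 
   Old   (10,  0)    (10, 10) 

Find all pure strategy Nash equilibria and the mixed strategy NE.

Pure NE: (New, New) and (Old, Old); Mixed NE: p = 0.8333, q = 0.8333

Work:
Check pure NE:
(New, New): (12, 12) - no unilateral deviation beneficial
(Old, Old): (10, 10) - no unilateral deviation beneficial
Mixed NE: P1 plays New with p = 0.8333, P2 plays New with q = 0.8333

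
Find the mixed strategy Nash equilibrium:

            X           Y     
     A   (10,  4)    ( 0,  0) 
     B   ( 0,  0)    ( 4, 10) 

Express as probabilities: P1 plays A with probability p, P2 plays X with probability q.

p = 0.7143, q = 0.2857

Work:
Find probabilities that make opponent indifferent:
P2 chooses q to make P1 indifferent between A and B
P1 chooses p to make P2 indifferent between X and Y
Mixed NE: P1 plays (A: 0.7143, B: 0.2857), P2 plays (X: 0.2857, Y: 0.7143)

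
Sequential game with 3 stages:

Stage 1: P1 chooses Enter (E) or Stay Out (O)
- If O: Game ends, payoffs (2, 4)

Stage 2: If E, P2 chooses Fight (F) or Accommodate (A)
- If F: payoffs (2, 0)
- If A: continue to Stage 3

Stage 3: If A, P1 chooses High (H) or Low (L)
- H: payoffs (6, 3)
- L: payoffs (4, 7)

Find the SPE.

SPE: (E, A, H); Outcome (6, 3)

Work:
Stage 3: P1 chooses H (6 vs 4)
Stage 2: P2: F->0, A->3 (anticipating H). Choose A
Stage 1: P1: O->2, E->6 (anticipating A, H). Choose E
SPE path: E -> A -> H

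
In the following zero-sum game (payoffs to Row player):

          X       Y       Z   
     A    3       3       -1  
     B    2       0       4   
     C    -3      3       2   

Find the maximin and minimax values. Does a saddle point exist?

Maximin = 0, Minimax = 3, Saddle: False

Work:
Row minimums: [-1, 0, -3] → maximin = 0
Column maximums: [3, 3, 4] → minimax = 3
No saddle point (maximin ≠ minimax). Mixed strategy needed.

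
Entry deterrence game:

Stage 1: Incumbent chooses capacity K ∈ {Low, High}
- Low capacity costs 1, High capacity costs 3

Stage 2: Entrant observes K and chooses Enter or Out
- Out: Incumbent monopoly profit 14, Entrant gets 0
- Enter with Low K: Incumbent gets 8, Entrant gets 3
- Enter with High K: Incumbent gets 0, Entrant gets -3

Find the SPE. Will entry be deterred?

SPE: (High, Enter|Low, Out|High); Entry deterred. Incumbent net profit = 11

Work:
After Low K: Entrant enters (3 > 0)
After High K: Entrant stays out (-3 < 0)
Incumbent: Low → 8−1=7, High → 14−3=11
Incumbent chooses High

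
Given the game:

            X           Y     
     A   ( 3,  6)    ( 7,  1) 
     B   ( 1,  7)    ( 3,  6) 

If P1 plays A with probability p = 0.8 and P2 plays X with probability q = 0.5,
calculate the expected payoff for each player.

E[P1] = 4.4, E[P2] = 4.1

Work:
E[P1] = p·q·π₁(A,X) + p·(1-q)·π₁(A,Y) + (1-p)·q·π₁(B,X) + (1-p)·(1-q)·π₁(B,Y)
= 0.8·0.5·3 + 0.8·0.5·7 + 0.2·0.5·1 + 0.2·0.5·3
= 4.4

E[P2] = 4.1 (similar calculation)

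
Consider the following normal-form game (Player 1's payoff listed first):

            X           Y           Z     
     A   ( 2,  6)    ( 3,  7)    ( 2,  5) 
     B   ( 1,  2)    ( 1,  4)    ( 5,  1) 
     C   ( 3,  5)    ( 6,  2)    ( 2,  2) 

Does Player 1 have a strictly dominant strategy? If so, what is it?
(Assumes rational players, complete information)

No strictly dominant strategy exists for Player 1

Work:
A strategy strictly dominates another if it gives a strictly higher payoff against every opponent action. Compare each pair of P1's strategies column-by-column:
  A vs B: [2 vs 1, 3 vs 1, 2 vs 5] → A does not strictly dominate B (column Z: 2 ≤ 5)
  A vs C: [2 vs 3, 3 vs 6, 2 vs 2] → A does not strictly dominate C (column X: 2 ≤ 3)
  B vs A: [1 vs 2, 1 vs 3, 5 vs 2] → B does not strictly dominate A (column X: 1 ≤ 2)
  B vs C: [1 vs 3, 1 vs 6, 5 vs 2] → B does not strictly dominate C (column X: 1 ≤ 3)
  C vs A: [3 vs 2, 6 vs 3, 2 vs 2] → C does not strictly dominate A (column Z: 2 ≤ 2)
  C vs B: [3 vs 1, 6 vs 1, 2 vs 5] → C does not strictly dominate B (column Z: 2 ≤ 5)
No single strategy strictly dominates all others → no strictly dominant strategy.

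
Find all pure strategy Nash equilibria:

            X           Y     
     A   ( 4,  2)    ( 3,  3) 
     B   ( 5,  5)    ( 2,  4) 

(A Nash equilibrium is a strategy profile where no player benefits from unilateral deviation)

Nash equilibrium: (A, Y), (B, X)

Work:
Best responses:
  P1 vs X: payoffs [4, 5] → best response B (payoff 5)
  P1 vs Y: payoffs [3, 2] → best response A (payoff 3)
  P2 vs A: payoffs [2, 3] → best response Y (payoff 3)
  P2 vs B: payoffs [5, 4] → best response X (payoff 5)
Mutual best responses: (A,Y), (B,X) → Nash equilibria.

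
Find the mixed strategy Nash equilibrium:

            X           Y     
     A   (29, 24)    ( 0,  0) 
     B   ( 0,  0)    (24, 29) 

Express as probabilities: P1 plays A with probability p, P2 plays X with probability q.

p = 0.5472, q = 0.4528

Work:
Find probabilities that make opponent indifferent:
P2 chooses q to make P1 indifferent between A and B
P1 chooses p to make P2 indifferent between X and Y
Mixed NE: P1 plays (A: 0.5472, B: 0.4528), P2 plays (X: 0.4528, Y: 0.5472)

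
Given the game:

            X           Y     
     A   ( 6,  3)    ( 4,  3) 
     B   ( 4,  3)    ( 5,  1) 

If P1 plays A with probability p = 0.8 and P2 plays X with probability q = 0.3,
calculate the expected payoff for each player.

E[P1] = 4.62, E[P2] = 2.72

Work:
E[P1] = p·q·π₁(A,X) + p·(1-q)·π₁(A,Y) + (1-p)·q·π₁(B,X) + (1-p)·(1-q)·π₁(B,Y)
= 0.8·0.3·6 + 0.8·0.7·4 + 0.2·0.3·4 + 0.2·0.7·5
= 4.62

E[P2] = 2.72 (similar calculation)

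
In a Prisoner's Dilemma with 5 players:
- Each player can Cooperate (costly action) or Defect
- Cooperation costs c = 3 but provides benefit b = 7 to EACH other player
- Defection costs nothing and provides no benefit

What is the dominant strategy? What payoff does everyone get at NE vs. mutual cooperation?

Dominant: Defect; NE payoff = 0; Coop payoff = 25

Work:
Defect dominates (saves cost c = 3, benefit to others is external)
NE: All defect → everyone gets 0
If all cooperate: each receives (4)×7 - 3 = 25
Social dilemma: 25 > 0 but NE gives 0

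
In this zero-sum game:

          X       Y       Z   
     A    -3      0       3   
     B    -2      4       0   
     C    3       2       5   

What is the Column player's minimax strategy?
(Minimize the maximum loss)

Column should play X, value = 3

Work:
Column player minimizes Row's maximum payoff:
Column X: max payoff to Row = 3
Column Y: max payoff to Row = 4
Column Z: max payoff to Row = 5
Minimum is 3, achieved by column X.
Minimax strategy: X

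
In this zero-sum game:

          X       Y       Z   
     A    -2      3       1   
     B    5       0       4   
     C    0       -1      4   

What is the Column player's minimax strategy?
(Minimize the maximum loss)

Column should play Y, value = 3

Work:
Column player minimizes Row's maximum payoff:
Column X: max payoff to Row = 5
Column Y: max payoff to Row = 3
Column Z: max payoff to Row = 4
Minimum is 3, achieved by column Y.
Minimax strategy: Y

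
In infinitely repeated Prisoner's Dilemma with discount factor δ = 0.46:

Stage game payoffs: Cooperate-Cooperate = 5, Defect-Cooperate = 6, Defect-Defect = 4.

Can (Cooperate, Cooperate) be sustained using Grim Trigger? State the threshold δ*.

δ* = 0.5; since δ = 0.46 < 0.5, cooperation cannot be sustained

Work:
For Grim Trigger:
Cooperate forever: 5/(1-δ)
Defect then punished: 6 + 4·δ/(1-δ)
Need: 5/(1-δ) ≥ 6 + 4·δ/(1-δ)
Solving: δ ≥ (T-R)/(T-P) = (6-5)/(6-4) = 0.5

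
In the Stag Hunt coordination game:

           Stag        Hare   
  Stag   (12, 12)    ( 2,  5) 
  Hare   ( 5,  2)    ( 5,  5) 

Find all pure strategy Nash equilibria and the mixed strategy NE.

Pure NE: (Stag, Stag) and (Hare, Hare); Mixed NE: p = 0.3, q = 0.3

Work:
Check pure NE:
(Stag, Stag): (12, 12) - no unilateral deviation beneficial
(Hare, Hare): (5, 5) - no unilateral deviation beneficial
Mixed NE: P1 plays Stag with p = 0.3, P2 plays Stag with q = 0.3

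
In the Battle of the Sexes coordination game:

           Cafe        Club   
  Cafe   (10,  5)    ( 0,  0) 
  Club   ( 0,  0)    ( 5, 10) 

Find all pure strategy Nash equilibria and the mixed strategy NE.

Pure NE: (Cafe, Cafe) and (Club, Club); Mixed NE: p = 0.6667, q = 0.3333

Work:
Check pure NE:
(Cafe, Cafe): (10, 5) - no unilateral deviation beneficial
(Club, Club): (5, 10) - no unilateral deviation beneficial
Mixed NE: P1 plays Cafe with p = 0.6667, P2 plays Cafe with q = 0.3333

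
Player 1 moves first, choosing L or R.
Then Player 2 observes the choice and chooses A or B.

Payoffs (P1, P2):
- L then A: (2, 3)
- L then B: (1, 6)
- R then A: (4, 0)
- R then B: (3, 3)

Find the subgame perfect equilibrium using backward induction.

P1 plays R, P2 plays B after L and B after R; Payoff (3, 3)

Work:
Backward induction:
After L: P2 chooses B → P1 gets 1
After R: P2 chooses B → P1 gets 3
P1 chooses R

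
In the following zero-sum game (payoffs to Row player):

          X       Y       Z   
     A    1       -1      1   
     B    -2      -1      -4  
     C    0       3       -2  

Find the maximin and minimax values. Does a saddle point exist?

Maximin = -1, Minimax = 1, Saddle: False

Work:
Row minimums: [-1, -4, -2] → maximin = -1
Column maximums: [1, 3, 1] → minimax = 1
No saddle point (maximin ≠ minimax). Mixed strategy needed.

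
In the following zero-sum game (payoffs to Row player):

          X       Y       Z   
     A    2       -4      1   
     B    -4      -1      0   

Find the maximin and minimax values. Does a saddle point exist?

Maximin = -4, Minimax = -1, Saddle: False

Work:
Row minimums: [-4, -4] → maximin = -4
Column maximums: [2, -1, 1] → minimax = -1
No saddle point (maximin ≠ minimax). Mixed strategy needed.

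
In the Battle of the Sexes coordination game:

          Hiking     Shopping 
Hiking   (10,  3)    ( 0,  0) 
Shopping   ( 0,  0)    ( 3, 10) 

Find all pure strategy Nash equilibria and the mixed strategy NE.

Pure NE: (Hiking, Hiking) and (Shopping, Shopping); Mixed NE: p = 0.7692, q = 0.2308

Work:
Check pure NE:
(Hiking, Hiking): (10, 3) - no unilateral deviation beneficial
(Shopping, Shopping): (3, 10) - no unilateral deviation beneficial
Mixed NE: P1 plays Hiking with p = 0.7692, P2 plays Hiking with q = 0.2308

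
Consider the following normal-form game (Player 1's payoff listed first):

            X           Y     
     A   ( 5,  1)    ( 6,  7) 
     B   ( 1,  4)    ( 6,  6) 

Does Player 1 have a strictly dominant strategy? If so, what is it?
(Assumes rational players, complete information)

No strictly dominant strategy exists for Player 1

Work:
A strategy strictly dominates another if it gives a strictly higher payoff against every opponent action. Compare each pair of P1's strategies column-by-column:
  A vs B: [5 vs 1, 6 vs 6] → A does not strictly dominate B (column Y: 6 ≤ 6)
  B vs A: [1 vs 5, 6 vs 6] → B does not strictly dominate A (column X: 1 ≤ 5)
No single strategy strictly dominates all others → no strictly dominant strategy.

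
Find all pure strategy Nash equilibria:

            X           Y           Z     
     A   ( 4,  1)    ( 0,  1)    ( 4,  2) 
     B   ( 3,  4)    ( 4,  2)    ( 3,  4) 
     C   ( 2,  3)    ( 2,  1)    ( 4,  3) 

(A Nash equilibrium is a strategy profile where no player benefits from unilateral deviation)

Nash equilibrium: (A, Z), (C, Z)

Work:
Best responses:
  P1 vs X: payoffs [4, 3, 2] → best response A (payoff 4)
  P1 vs Y: payoffs [0, 4, 2] → best response B (payoff 4)
  P1 vs Z: payoffs [4, 3, 4] → best response A/C (payoff 4)
  P2 vs A: payoffs [1, 1, 2] → best response Z (payoff 2)
  P2 vs B: payoffs [4, 2, 4] → best response X/Z (payoff 4)
  P2 vs C: payoffs [3, 1, 3] → best response X/Z (payoff 3)
Mutual best responses: (A,Z), (C,Z) → Nash equilibria.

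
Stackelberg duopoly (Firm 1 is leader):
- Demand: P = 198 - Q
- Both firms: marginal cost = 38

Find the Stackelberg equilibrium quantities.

q₁* (leader) = 80.0, q₂* (follower) = 40.0

Work:
Follower's reaction: q₂ = (a - c - q₁)/2
Leader substitutes: π₁ = q₁·(a - q₁ - (a-c-q₁)/2 - c)
FOC: q₁* = (198 - 38)/2 = 80.00
Then: q₂* = (198 - 38 - 80.0)/2 = 40.00
Leader has first-mover advantage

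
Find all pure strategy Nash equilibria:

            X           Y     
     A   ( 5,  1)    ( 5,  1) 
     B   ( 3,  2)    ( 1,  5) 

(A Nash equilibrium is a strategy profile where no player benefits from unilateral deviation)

Nash equilibrium: (A, X), (A, Y)

Work:
Best responses:
  P1 vs X: payoffs [5, 3] → best response A (payoff 5)
  P1 vs Y: payoffs [5, 1] → best response A (payoff 5)
  P2 vs A: payoffs [1, 1] → best response X/Y (payoff 1)
  P2 vs B: payoffs [2, 5] → best response Y (payoff 5)
Mutual best responses: (A,X), (A,Y) → Nash equilibria.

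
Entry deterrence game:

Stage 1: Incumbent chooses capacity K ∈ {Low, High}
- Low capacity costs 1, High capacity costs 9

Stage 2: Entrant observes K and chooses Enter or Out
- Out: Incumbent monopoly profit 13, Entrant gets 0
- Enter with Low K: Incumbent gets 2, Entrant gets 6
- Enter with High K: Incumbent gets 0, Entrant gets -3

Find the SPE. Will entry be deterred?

SPE: (High, Enter|Low, Out|High); Entry deterred. Incumbent net profit = 4

Work:
After Low K: Entrant enters (6 > 0)
After High K: Entrant stays out (-3 < 0)
Incumbent: Low → 2−1=1, High → 13−9=4
Incumbent chooses High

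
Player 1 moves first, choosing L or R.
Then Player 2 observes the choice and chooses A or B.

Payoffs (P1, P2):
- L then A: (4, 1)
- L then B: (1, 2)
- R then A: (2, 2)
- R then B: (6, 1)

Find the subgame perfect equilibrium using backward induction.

P1 plays R, P2 plays B after L and A after R; Payoff (2, 2)

Work:
Backward induction:
After L: P2 chooses B → P1 gets 1
After R: P2 chooses A → P1 gets 2
P1 chooses R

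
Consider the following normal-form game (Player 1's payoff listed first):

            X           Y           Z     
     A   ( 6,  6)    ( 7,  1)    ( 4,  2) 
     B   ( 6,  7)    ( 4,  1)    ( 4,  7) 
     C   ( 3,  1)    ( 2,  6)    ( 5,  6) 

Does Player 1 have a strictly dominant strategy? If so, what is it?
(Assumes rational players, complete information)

No strictly dominant strategy exists for Player 1

Work:
A strategy strictly dominates another if it gives a strictly higher payoff against every opponent action. Compare each pair of P1's strategies column-by-column:
  A vs B: [6 vs 6, 7 vs 4, 4 vs 4] → A does not strictly dominate B (column X: 6 ≤ 6)
  A vs C: [6 vs 3, 7 vs 2, 4 vs 5] → A does not strictly dominate C (column Z: 4 ≤ 5)
  B vs A: [6 vs 6, 4 vs 7, 4 vs 4] → B does not strictly dominate A (column X: 6 ≤ 6)
  B vs C: [6 vs 3, 4 vs 2, 4 vs 5] → B does not strictly dominate C (column Z: 4 ≤ 5)
  C vs A: [3 vs 6, 2 vs 7, 5 vs 4] → C does not strictly dominate A (column X: 3 ≤ 6)
  C vs B: [3 vs 6, 2 vs 4, 5 vs 4] → C does not strictly dominate B (column X: 3 ≤ 6)
No single strategy strictly dominates all others → no strictly dominant strategy.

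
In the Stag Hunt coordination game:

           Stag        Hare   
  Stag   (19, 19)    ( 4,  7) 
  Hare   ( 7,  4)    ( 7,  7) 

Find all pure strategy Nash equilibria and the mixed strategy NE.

Pure NE: (Stag, Stag) and (Hare, Hare); Mixed NE: p = 0.2, q = 0.2

Work:
Check pure NE:
(Stag, Stag): (19, 19) - no unilateral deviation beneficial
(Hare, Hare): (7, 7) - no unilateral deviation beneficial
Mixed NE: P1 plays Stag with p = 0.2, P2 plays Stag with q = 0.2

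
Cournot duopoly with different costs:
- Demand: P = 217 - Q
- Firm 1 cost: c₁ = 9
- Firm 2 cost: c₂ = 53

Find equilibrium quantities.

q₁* = 84.0, q₂* = 40.0

Work:
Reaction: q₁ = (217 - 9 - q₂)/2
Reaction: q₂ = (217 - 53 - q₁)/2
Solve simultaneously:
q₁* = (217 - 2×9 + 53)/3 = 84.0
q₂* = (217 - 2×53 + 9)/3 = 40.0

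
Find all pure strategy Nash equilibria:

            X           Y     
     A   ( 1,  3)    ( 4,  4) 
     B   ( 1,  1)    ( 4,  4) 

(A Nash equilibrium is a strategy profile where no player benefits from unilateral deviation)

Nash equilibrium: (A, Y), (B, Y)

Work:
Best responses:
  P1 vs X: payoffs [1, 1] → best response A/B (payoff 1)
  P1 vs Y: payoffs [4, 4] → best response A/B (payoff 4)
  P2 vs A: payoffs [3, 4] → best response Y (payoff 4)
  P2 vs B: payoffs [1, 4] → best response Y (payoff 4)
Mutual best responses: (A,Y), (B,Y) → Nash equilibria.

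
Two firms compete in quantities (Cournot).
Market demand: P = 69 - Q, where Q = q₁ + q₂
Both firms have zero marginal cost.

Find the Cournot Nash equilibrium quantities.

q₁* = q₂* = 23.0; P* = 23.0

Work:
Profit: π_i = P·q_i = (a - q_i - q_j)·q_i
FOC: ∂π_i/∂q_i = a - 2q_i - q_j = 0
Reaction function: q_i = (69 - q_j)/2
Symmetry: q* = 69/3 = 23.0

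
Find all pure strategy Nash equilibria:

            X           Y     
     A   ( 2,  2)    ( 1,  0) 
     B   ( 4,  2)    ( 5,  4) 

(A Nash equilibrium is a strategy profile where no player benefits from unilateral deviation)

Nash equilibrium: (B, Y)

Work:
Best responses:
  P1 vs X: payoffs [2, 4] → best response B (payoff 4)
  P1 vs Y: payoffs [1, 5] → best response B (payoff 5)
  P2 vs A: payoffs [2, 0] → best response X (payoff 2)
  P2 vs B: payoffs [2, 4] → best response Y (payoff 4)
Mutual best responses: (B,Y) → Nash equilibria.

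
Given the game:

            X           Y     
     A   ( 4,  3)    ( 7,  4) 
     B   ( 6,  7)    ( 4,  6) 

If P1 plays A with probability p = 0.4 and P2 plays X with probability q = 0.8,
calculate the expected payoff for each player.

E[P1] = 5.2, E[P2] = 5.36

Work:
E[P1] = p·q·π₁(A,X) + p·(1-q)·π₁(A,Y) + (1-p)·q·π₁(B,X) + (1-p)·(1-q)·π₁(B,Y)
= 0.4·0.8·4 + 0.4·0.2·7 + 0.6·0.8·6 + 0.6·0.2·4
= 5.2

E[P2] = 5.36 (similar calculation)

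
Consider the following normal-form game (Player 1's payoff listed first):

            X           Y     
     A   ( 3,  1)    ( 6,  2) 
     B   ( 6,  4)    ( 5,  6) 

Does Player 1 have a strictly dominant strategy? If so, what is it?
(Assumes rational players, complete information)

No strictly dominant strategy exists for Player 1

Work:
A strategy strictly dominates another if it gives a strictly higher payoff against every opponent action. Compare each pair of P1's strategies column-by-column:
  A vs B: [3 vs 6, 6 vs 5] → A does not strictly dominate B (column X: 3 ≤ 6)
  B vs A: [6 vs 3, 5 vs 6] → B does not strictly dominate A (column Y: 5 ≤ 6)
No single strategy strictly dominates all others → no strictly dominant strategy.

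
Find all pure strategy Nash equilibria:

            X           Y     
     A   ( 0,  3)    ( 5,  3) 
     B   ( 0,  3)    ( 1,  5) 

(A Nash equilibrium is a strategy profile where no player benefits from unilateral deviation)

Nash equilibrium: (A, X), (A, Y)

Work:
Best responses:
  P1 vs X: payoffs [0, 0] → best response A/B (payoff 0)
  P1 vs Y: payoffs [5, 1] → best response A (payoff 5)
  P2 vs A: payoffs [3, 3] → best response X/Y (payoff 3)
  P2 vs B: payoffs [3, 5] → best response Y (payoff 5)
Mutual best responses: (A,X), (A,Y) → Nash equilibria.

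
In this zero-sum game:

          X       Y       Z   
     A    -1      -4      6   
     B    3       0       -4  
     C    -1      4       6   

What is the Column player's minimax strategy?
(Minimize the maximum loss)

Column should play X, value = 3

Work:
Column player minimizes Row's maximum payoff:
Column X: max payoff to Row = 3
Column Y: max payoff to Row = 4
Column Z: max payoff to Row = 6
Minimum is 3, achieved by column X.
Minimax strategy: X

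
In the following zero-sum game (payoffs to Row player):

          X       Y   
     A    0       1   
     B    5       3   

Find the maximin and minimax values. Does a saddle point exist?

Maximin = 3, Minimax = 3, Saddle: True

Work:
Row minimums: [0, 3] → maximin = 3
Column maximums: [5, 3] → minimax = 3
Saddle point exists! Game value = 3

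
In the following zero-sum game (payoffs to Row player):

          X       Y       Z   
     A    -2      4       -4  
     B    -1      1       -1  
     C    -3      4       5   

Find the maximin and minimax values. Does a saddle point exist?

Maximin = -1, Minimax = -1, Saddle: True

Work:
Row minimums: [-4, -1, -3] → maximin = -1
Column maximums: [-1, 4, 5] → minimax = -1
Saddle point exists! Game value = -1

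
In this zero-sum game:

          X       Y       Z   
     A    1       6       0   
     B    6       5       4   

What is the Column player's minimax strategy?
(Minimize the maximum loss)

Column should play Z, value = 4

Work:
Column player minimizes Row's maximum payoff:
Column X: max payoff to Row = 6
Column Y: max payoff to Row = 6
Column Z: max payoff to Row = 4
Minimum is 4, achieved by column Z.
Minimax strategy: Z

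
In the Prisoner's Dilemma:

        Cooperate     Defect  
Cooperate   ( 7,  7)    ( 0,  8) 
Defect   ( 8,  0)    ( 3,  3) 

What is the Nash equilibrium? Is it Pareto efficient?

(Defect, Defect) is NE; not Pareto efficient

Work:
Defect dominates Cooperate for both players:
If P2 cooperates: Defect (8) > Cooperate (7)
If P2 defects: Defect (3) > Cooperate (0)
NE: (Defect, Defect) with payoff (3, 3)
But (Cooperate, Cooperate) = (7, 7) Pareto dominates (3, 3)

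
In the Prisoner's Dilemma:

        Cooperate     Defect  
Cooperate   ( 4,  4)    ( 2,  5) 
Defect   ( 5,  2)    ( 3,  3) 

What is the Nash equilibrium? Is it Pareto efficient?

(Defect, Defect) is NE; not Pareto efficient

Work:
Defect dominates Cooperate for both players:
If P2 cooperates: Defect (5) > Cooperate (4)
If P2 defects: Defect (3) > Cooperate (2)
NE: (Defect, Defect) with payoff (3, 3)
But (Cooperate, Cooperate) = (4, 4) Pareto dominates (3, 3)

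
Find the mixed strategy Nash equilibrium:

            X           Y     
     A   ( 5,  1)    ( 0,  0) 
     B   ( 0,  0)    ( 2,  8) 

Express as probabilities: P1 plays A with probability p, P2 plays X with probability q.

p = 0.8889, q = 0.2857

Work:
Find probabilities that make opponent indifferent:
P2 chooses q to make P1 indifferent between A and B
P1 chooses p to make P2 indifferent between X and Y
Mixed NE: P1 plays (A: 0.8889, B: 0.1111), P2 plays (X: 0.2857, Y: 0.7143)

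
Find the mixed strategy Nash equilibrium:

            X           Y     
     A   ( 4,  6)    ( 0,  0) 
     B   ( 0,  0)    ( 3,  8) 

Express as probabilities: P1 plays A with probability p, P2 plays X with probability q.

p = 0.5714, q = 0.4286

Work:
Find probabilities that make opponent indifferent:
P2 chooses q to make P1 indifferent between A and B
P1 chooses p to make P2 indifferent between X and Y
Mixed NE: P1 plays (A: 0.5714, B: 0.4286), P2 plays (X: 0.4286, Y: 0.5714)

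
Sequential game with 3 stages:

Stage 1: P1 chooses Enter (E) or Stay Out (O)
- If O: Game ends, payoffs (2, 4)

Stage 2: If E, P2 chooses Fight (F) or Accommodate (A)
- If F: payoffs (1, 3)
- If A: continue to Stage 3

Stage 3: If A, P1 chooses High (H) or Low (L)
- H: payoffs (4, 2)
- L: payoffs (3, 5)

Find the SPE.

SPE: (O, F, H); Outcome (2, 4)

Work:
Stage 3: P1 chooses H (4 vs 3)
Stage 2: P2: F->3, A->2 (anticipating H). Choose F
Stage 1: P1: O->2, E->1 (anticipating F, H). Choose O
SPE path: O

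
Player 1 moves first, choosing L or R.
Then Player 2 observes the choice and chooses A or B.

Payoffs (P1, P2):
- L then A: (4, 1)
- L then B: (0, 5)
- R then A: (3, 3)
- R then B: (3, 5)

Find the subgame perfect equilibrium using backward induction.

P1 plays R, P2 plays B after L and B after R; Payoff (3, 5)

Work:
Backward induction:
After L: P2 chooses B → P1 gets 0
After R: P2 chooses B → P1 gets 3
P1 chooses R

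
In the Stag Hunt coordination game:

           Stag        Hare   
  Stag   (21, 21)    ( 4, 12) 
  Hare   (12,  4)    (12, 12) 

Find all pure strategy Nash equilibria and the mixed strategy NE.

Pure NE: (Stag, Stag) and (Hare, Hare); Mixed NE: p = 0.4706, q = 0.4706

Work:
Check pure NE:
(Stag, Stag): (21, 21) - no unilateral deviation beneficial
(Hare, Hare): (12, 12) - no unilateral deviation beneficial
Mixed NE: P1 plays Stag with p = 0.4706, P2 plays Stag with q = 0.4706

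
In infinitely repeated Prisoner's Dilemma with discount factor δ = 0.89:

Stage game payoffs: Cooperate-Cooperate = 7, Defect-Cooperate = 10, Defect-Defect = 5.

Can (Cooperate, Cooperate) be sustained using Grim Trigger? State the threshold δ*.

δ* = 0.6; since δ = 0.89 ≥ 0.6, cooperation can be sustained

Work:
For Grim Trigger:
Cooperate forever: 7/(1-δ)
Defect then punished: 10 + 5·δ/(1-δ)
Need: 7/(1-δ) ≥ 10 + 5·δ/(1-δ)
Solving: δ ≥ (T-R)/(T-P) = (10-7)/(10-5) = 0.6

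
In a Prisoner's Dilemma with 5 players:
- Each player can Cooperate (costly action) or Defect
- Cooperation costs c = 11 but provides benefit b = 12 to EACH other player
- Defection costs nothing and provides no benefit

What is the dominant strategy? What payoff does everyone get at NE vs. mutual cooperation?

Dominant: Defect; NE payoff = 0; Coop payoff = 37

Work:
Defect dominates (saves cost c = 11, benefit to others is external)
NE: All defect → everyone gets 0
If all cooperate: each receives (4)×12 - 11 = 37
Social dilemma: 37 > 0 but NE gives 0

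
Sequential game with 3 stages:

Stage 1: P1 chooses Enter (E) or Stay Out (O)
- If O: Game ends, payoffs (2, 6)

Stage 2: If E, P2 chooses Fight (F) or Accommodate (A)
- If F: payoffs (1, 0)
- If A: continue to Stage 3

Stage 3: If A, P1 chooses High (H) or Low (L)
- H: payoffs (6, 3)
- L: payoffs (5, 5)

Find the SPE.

SPE: (E, A, H); Outcome (6, 3)

Work:
Stage 3: P1 chooses H (6 vs 5)
Stage 2: P2: F->0, A->3 (anticipating H). Choose A
Stage 1: P1: O->2, E->6 (anticipating A, H). Choose E
SPE path: E -> A -> H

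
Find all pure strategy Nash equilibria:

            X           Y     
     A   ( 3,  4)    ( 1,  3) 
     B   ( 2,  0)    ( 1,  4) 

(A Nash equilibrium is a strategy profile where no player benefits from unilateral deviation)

Nash equilibrium: (A, X), (B, Y)

Work:
Best responses:
  P1 vs X: payoffs [3, 2] → best response A (payoff 3)
  P1 vs Y: payoffs [1, 1] → best response A/B (payoff 1)
  P2 vs A: payoffs [4, 3] → best response X (payoff 4)
  P2 vs B: payoffs [0, 4] → best response Y (payoff 4)
Mutual best responses: (A,X), (B,Y) → Nash equilibria.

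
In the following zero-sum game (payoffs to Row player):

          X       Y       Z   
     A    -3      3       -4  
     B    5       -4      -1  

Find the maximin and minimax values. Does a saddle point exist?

Maximin = -4, Minimax = -1, Saddle: False

Work:
Row minimums: [-4, -4] → maximin = -4
Column maximums: [5, 3, -1] → minimax = -1
No saddle point (maximin ≠ minimax). Mixed strategy needed.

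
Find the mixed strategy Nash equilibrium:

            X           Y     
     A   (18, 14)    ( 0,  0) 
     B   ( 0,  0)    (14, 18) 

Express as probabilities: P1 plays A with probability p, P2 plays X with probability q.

p = 0.5625, q = 0.4375

Work:
Find probabilities that make opponent indifferent:
P2 chooses q to make P1 indifferent between A and B
P1 chooses p to make P2 indifferent between X and Y
Mixed NE: P1 plays (A: 0.5625, B: 0.4375), P2 plays (X: 0.4375, Y: 0.5625)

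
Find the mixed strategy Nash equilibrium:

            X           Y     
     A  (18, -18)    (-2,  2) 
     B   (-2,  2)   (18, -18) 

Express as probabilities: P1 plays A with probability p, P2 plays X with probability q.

p = 0.5, q = 0.5

Work:
Find probabilities that make opponent indifferent:
P2 chooses q to make P1 indifferent between A and B
P1 chooses p to make P2 indifferent between X and Y
Mixed NE: P1 plays (A: 0.5, B: 0.5), P2 plays (X: 0.5, Y: 0.5)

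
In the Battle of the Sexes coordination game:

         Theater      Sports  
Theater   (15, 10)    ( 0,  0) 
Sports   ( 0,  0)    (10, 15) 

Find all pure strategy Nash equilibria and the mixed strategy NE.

Pure NE: (Theater, Theater) and (Sports, Sports); Mixed NE: p = 0.6, q = 0.4

Work:
Check pure NE:
(Theater, Theater): (15, 10) - no unilateral deviation beneficial
(Sports, Sports): (10, 15) - no unilateral deviation beneficial
Mixed NE: P1 plays Theater with p = 0.6, P2 plays Theater with q = 0.4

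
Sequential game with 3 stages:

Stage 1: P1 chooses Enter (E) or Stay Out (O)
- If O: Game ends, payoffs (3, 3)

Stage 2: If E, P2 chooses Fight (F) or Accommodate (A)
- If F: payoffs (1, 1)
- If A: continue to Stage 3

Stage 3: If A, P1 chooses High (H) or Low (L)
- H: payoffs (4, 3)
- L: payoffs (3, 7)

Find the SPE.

SPE: (E, A, H); Outcome (4, 3)

Work:
Stage 3: P1 chooses H (4 vs 3)
Stage 2: P2: F->1, A->3 (anticipating H). Choose A
Stage 1: P1: O->3, E->4 (anticipating A, H). Choose E
SPE path: E -> A -> H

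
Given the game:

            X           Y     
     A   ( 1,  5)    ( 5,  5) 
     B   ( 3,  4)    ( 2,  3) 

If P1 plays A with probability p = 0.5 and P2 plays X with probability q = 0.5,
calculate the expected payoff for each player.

E[P1] = 2.75, E[P2] = 4.25

Work:
E[P1] = p·q·π₁(A,X) + p·(1-q)·π₁(A,Y) + (1-p)·q·π₁(B,X) + (1-p)·(1-q)·π₁(B,Y)
= 0.5·0.5·1 + 0.5·0.5·5 + 0.5·0.5·3 + 0.5·0.5·2
= 2.75

E[P2] = 4.25 (similar calculation)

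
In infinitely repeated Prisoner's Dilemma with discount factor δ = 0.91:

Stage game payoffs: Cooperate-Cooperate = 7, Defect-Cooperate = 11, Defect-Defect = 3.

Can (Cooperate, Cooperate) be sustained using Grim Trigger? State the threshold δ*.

δ* = 0.5; since δ = 0.91 ≥ 0.5, cooperation can be sustained

Work:
For Grim Trigger:
Cooperate forever: 7/(1-δ)
Defect then punished: 11 + 3·δ/(1-δ)
Need: 7/(1-δ) ≥ 11 + 3·δ/(1-δ)
Solving: δ ≥ (T-R)/(T-P) = (11-7)/(11-3) = 0.5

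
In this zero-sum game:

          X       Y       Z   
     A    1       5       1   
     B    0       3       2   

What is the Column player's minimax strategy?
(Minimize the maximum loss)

Column should play X, value = 1

Work:
Column player minimizes Row's maximum payoff:
Column X: max payoff to Row = 1
Column Y: max payoff to Row = 5
Column Z: max payoff to Row = 2
Minimum is 1, achieved by column X.
Minimax strategy: X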